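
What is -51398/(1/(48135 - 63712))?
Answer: 800626646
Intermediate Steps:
-51398/(1/(48135 - 63712)) = -51398/(1/(-15577)) = -51398/(-1/15577) = -51398*(-15577) = 800626646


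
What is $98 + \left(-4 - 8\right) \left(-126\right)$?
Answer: $1610$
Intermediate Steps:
$98 + \left(-4 - 8\right) \left(-126\right) = 98 - -1512 = 98 + 1512 = 1610$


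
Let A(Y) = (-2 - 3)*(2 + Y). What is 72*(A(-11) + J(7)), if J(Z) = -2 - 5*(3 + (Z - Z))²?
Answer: -144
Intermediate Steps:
A(Y) = -10 - 5*Y (A(Y) = -5*(2 + Y) = -10 - 5*Y)
J(Z) = -47 (J(Z) = -2 - 5*(3 + 0)² = -2 - 5*3² = -2 - 5*9 = -2 - 45 = -47)
72*(A(-11) + J(7)) = 72*((-10 - 5*(-11)) - 47) = 72*((-10 + 55) - 47) = 72*(45 - 47) = 72*(-2) = -144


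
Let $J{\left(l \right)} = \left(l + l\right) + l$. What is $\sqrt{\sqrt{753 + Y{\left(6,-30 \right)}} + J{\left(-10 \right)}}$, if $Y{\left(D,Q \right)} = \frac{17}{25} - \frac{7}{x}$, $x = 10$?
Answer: $\frac{\sqrt{-3000 + 10 \sqrt{75298}}}{10} \approx 1.5998 i$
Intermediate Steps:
$Y{\left(D,Q \right)} = - \frac{1}{50}$ ($Y{\left(D,Q \right)} = \frac{17}{25} - \frac{7}{10} = - \frac{1}{50}$)
$J{\left(l \right)} = 3 l$ ($J{\left(l \right)} = 2 l + l = 3 l$)
$\sqrt{\sqrt{753 + Y{\left(6,-30 \right)}} + J{\left(-10 \right)}} = \sqrt{\sqrt{753 - \frac{1}{50}} + 3 \left(-10\right)} = \sqrt{\sqrt{\frac{37649}{50}} - 30} = \sqrt{\frac{\sqrt{75298}}{10} - 30} = \sqrt{-30 + \frac{\sqrt{75298}}{10}}$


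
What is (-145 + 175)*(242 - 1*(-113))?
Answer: 10650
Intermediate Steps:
(-145 + 175)*(242 - 1*(-113)) = 30*(242 + 113) = 30*355 = 10650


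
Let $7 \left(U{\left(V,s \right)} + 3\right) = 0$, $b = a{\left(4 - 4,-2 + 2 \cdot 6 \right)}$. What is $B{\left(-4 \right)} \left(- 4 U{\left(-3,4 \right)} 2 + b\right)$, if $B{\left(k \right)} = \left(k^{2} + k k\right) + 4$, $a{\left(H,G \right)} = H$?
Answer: $864$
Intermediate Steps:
$b = 0$ ($b = 4 - 4 = 0$)
$B{\left(k \right)} = 4 + 2 k^{2}$ ($B{\left(k \right)} = \left(k^{2} + k^{2}\right) + 4 = 2 k^{2} + 4 = 4 + 2 k^{2}$)
$U{\left(V,s \right)} = -3$ ($U{\left(V,s \right)} = -3 + \frac{1}{7} \cdot 0 = -3 + 0 = -3$)
$B{\left(-4 \right)} \left(- 4 U{\left(-3,4 \right)} 2 + b\right) = \left(4 + 2 \left(-4\right)^{2}\right) \left(\left(-4\right) \left(-3\right) 2 + 0\right) = \left(4 + 2 \cdot 16\right) \left(12 \cdot 2 + 0\right) = \left(4 + 32\right) \left(24 + 0\right) = 36 \cdot 24 = 864$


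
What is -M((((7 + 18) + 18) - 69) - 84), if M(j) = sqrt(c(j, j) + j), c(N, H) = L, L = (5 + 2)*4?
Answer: -I*sqrt(82) ≈ -9.0554*I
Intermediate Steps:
L = 28 (L = 7*4 = 28)
c(N, H) = 28
M(j) = sqrt(28 + j)
-M((((7 + 18) + 18) - 69) - 84) = -sqrt(28 + ((((7 + 18) + 18) - 69) - 84)) = -sqrt(28 + (((25 + 18) - 69) - 84)) = -sqrt(28 + ((43 - 69) - 84)) = -sqrt(28 + (-26 - 84)) = -sqrt(28 - 110) = -sqrt(-82) = -I*sqrt(82)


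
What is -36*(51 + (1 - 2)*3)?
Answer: -1728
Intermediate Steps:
-36*(51 + (1 - 2)*3) = -36*(51 - 1*3) = -36*(51 - 3) = -36*48 = -1728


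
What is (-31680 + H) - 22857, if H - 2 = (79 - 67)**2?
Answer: -54391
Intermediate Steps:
H = 146 (H = 2 + (79 - 67)**2 = 2 + 12**2 = 2 + 144 = 146)
(-31680 + H) - 22857 = (-31680 + 146) - 22857 = -31534 - 22857 = -54391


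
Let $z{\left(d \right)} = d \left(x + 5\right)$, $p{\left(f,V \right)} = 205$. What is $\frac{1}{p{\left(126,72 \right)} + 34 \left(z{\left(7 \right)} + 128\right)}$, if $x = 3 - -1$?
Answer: $\frac{1}{6699} \approx 0.00014928$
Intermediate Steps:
$x = 4$ ($x = 3 + 1 = 4$)
$z{\left(d \right)} = 9 d$ ($z{\left(d \right)} = d \left(4 + 5\right) = d 9 = 9 d$)
$\frac{1}{p{\left(126,72 \right)} + 34 \left(z{\left(7 \right)} + 128\right)} = \frac{1}{205 + 34 \left(9 \cdot 7 + 128\right)} = \frac{1}{205 + 34 \left(63 + 128\right)} = \frac{1}{205 + 34 \cdot 191} = \frac{1}{205 + 6494} = \frac{1}{6699}$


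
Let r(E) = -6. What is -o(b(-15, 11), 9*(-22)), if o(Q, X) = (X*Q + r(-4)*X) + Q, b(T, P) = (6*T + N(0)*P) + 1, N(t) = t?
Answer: -18721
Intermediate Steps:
b(T, P) = 1 + 6*T (b(T, P) = (6*T + 0*P) + 1 = (6*T + 0) + 1 = 6*T + 1 = 1 + 6*T)
o(Q, X) = Q - 6*X + Q*X (o(Q, X) = (X*Q - 6*X) + Q = (Q*X - 6*X) + Q = (-6*X + Q*X) + Q = Q - 6*X + Q*X)
-o(b(-15, 11), 9*(-22)) = -((1 + 6*(-15)) - 54*(-22) + (1 + 6*(-15))*(9*(-22))) = -((1 - 90) - 6*(-198) + (1 - 90)*(-198)) = -(-89 + 1188 - 89*(-198)) = -(-89 + 1188 + 17622) = -1*18721 = -18721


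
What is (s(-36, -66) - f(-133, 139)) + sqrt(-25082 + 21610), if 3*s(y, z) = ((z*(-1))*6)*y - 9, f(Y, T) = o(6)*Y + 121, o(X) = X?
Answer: -4078 + 4*I*sqrt(217) ≈ -4078.0 + 58.924*I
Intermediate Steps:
f(Y, T) = 121 + 6*Y (f(Y, T) = 6*Y + 121 = 121 + 6*Y)
s(y, z) = -3 - 2*y*z (s(y, z) = (((z*(-1))*6)*y - 9)/3 = ((-z*6)*y - 9)/3 = ((-6*z)*y - 9)/3 = (-6*y*z - 9)/3 = (-9 - 6*y*z)/3 = -3 - 2*y*z)
(s(-36, -66) - f(-133, 139)) + sqrt(-25082 + 21610) = ((-3 - 2*(-36)*(-66)) - (121 + 6*(-133))) + sqrt(-25082 + 21610) = ((-3 - 4752) - (121 - 798)) + sqrt(-3472) = (-4755 - 1*(-677)) + 4*I*sqrt(217) = (-4755 + 677) + 4*I*sqrt(217) = -4078 + 4*I*sqrt(217)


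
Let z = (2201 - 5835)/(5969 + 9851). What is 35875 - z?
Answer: 283773067/7910 ≈ 35875.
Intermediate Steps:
z = -1817/7910 (z = -3634/15820 = -3634*1/15820 = -1817/7910 ≈ -0.22971)
35875 - z = 35875 - 1*(-1817/7910) = 35875 + 1817/7910 = 283773067/7910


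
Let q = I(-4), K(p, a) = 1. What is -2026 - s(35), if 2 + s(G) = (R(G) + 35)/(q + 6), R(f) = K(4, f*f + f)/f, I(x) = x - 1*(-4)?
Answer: -213133/105 ≈ -2029.8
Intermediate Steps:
I(x) = 4 + x (I(x) = x + 4 = 4 + x)
R(f) = 1/f
q = 0 (q = 4 - 4 = 0)
s(G) = 23/6 + 1/(6*G) (s(G) = -2 + (1/G + 35)/(0 + 6) = -2 + (35 + 1/G)/6 = -2 + (35 + 1/G)*(⅙) = -2 + (35/6 + 1/(6*G)) = 23/6 + 1/(6*G))
-2026 - s(35) = -2026 - (1 + 23*35)/(6*35) = -2026 - (1 + 805)/(6*35) = -2026 - 806/(6*35) = -2026 - 1*403/105 = -2026 - 403/105 = -213133/105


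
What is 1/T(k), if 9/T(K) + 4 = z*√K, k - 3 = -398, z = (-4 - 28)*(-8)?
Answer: -4/9 + 256*I*√395/9 ≈ -0.44444 + 565.32*I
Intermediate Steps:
z = 256 (z = -32*(-8) = 256)
k = -395 (k = 3 - 398 = -395)
T(K) = 9/(-4 + 256*√K)
1/T(k) = 1/(9/(4*(-1 + 64*√(-395)))) = 1/(9/(4*(-1 + 64*(I*√395)))) = 1/(9/(4*(-1 + 64*I*√395))) = -4/9 + 256*I*√395/9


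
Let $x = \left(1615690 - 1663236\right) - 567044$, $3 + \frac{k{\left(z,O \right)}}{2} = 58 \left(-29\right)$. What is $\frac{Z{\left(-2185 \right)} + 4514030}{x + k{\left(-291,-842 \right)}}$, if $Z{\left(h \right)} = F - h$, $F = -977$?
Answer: $- \frac{322517}{44140} \approx -7.3067$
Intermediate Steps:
$Z{\left(h \right)} = -977 - h$
$k{\left(z,O \right)} = -3370$ ($k{\left(z,O \right)} = -6 + 2 \cdot 58 \left(-29\right) = -6 + 2 \left(-1682\right) = -6 - 3364 = -3370$)
$x = -614590$ ($x = -47546 - 567044 = -614590$)
$\frac{Z{\left(-2185 \right)} + 4514030}{x + k{\left(-291,-842 \right)}} = \frac{\left(-977 - -2185\right) + 4514030}{-614590 - 3370} = \frac{\left(-977 + 2185\right) + 4514030}{-617960} = \left(1208 + 4514030\right) \left(- \frac{1}{617960}\right) = 4515238 \left(- \frac{1}{617960}\right) = - \frac{322517}{44140}$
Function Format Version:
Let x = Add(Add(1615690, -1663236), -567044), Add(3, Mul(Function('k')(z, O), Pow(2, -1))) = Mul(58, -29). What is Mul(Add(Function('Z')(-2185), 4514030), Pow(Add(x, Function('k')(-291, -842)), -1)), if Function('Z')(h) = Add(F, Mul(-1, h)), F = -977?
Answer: Rational(-322517, 44140) ≈ -7.3067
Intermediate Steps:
Function('Z')(h) = Add(-977, Mul(-1, h))
Function('k')(z, O) = -3370 (Function('k')(z, O) = Add(-6, Mul(2, Mul(58, -29))) = Add(-6, Mul(2, -1682)) = Add(-6, -3364) = -3370)
x = -614590 (x = Add(-47546, -567044) = -614590)
Mul(Add(Function('Z')(-2185), 4514030), Pow(Add(x, Function('k')(-291, -842)), -1)) = Mul(Add(Add(-977, Mul(-1, -2185)), 4514030), Pow(Add(-614590, -3370), -1)) = Mul(Add(Add(-977, 2185), 4514030), Pow(-617960, -1)) = Mul(Add(1208, 4514030), Rational(-1, 617960)) = Mul(4515238, Rational(-1, 617960)) = Rational(-322517, 44140)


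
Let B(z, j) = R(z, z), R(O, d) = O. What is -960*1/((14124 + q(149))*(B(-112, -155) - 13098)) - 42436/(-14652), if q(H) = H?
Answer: 200029153145/69064520679 ≈ 2.8963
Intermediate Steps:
B(z, j) = z
-960*1/((14124 + q(149))*(B(-112, -155) - 13098)) - 42436/(-14652) = -960*1/((-112 - 13098)*(14124 + 149)) - 42436/(-14652) = -960/(14273*(-13210)) - 42436*(-1/14652) = -960/(-188546330) + 10609/3663 = -960*(-1/188546330) + 10609/3663 = 96/18854633 + 10609/3663 = 200029153145/69064520679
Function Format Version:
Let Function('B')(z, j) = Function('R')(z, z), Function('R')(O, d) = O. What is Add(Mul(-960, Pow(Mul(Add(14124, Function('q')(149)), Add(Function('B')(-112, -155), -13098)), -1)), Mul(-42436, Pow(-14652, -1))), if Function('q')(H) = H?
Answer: Rational(200029153145, 69064520679) ≈ 2.8963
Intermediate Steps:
Function('B')(z, j) = z
Add(Mul(-960, Pow(Mul(Add(14124, Function('q')(149)), Add(Function('B')(-112, -155), -13098)), -1)), Mul(-42436, Pow(-14652, -1))) = Add(Mul(-960, Pow(Mul(Add(14124, 149), Add(-112, -13098)), -1)), Mul(-42436, Pow(-14652, -1))) = Add(Mul(-960, Pow(Mul(14273, -13210), -1)), Mul(-42436, Rational(-1, 14652))) = Add(Mul(-960, Pow(-188546330, -1)), Rational(10609, 3663)) = Add(Mul(-960, Rational(-1, 188546330)), Rational(10609, 3663)) = Add(Rational(96, 18854633), Rational(10609, 3663)) = Rational(200029153145, 69064520679)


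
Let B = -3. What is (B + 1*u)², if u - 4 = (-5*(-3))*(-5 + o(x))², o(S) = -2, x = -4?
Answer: 541696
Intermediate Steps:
u = 739 (u = 4 + (-5*(-3))*(-5 - 2)² = 4 + 15*(-7)² = 4 + 15*49 = 4 + 735 = 739)
(B + 1*u)² = (-3 + 1*739)² = (-3 + 739)² = 736² = 541696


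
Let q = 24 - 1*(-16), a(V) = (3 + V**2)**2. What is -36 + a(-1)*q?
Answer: 604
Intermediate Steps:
q = 40 (q = 24 + 16 = 40)
-36 + a(-1)*q = -36 + (3 + (-1)**2)**2*40 = -36 + (3 + 1)**2*40 = -36 + 4**2*40 = -36 + 16*40 = -36 + 640 = 604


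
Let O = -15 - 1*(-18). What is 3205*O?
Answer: 9615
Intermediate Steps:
O = 3 (O = -15 + 18 = 3)
3205*O = 3205*3 = 9615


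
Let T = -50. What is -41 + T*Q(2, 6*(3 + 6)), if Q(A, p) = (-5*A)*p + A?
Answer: 26859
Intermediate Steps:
Q(A, p) = A - 5*A*p (Q(A, p) = -5*A*p + A = A - 5*A*p)
-41 + T*Q(2, 6*(3 + 6)) = -41 - 100*(1 - 30*(3 + 6)) = -41 - 100*(1 - 30*9) = -41 - 100*(1 - 5*54) = -41 - 100*(1 - 270) = -41 - 100*(-269) = -41 - 50*(-538) = -41 + 26900 = 26859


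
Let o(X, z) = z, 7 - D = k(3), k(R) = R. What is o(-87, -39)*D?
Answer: -156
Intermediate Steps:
D = 4 (D = 7 - 1*3 = 7 - 3 = 4)
o(-87, -39)*D = -39*4 = -156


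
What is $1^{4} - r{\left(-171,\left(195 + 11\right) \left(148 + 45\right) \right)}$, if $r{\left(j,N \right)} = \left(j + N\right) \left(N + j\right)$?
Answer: $-1567130568$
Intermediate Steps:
$r{\left(j,N \right)} = \left(N + j\right)^{2}$ ($r{\left(j,N \right)} = \left(N + j\right) \left(N + j\right) = \left(N + j\right)^{2}$)
$1^{4} - r{\left(-171,\left(195 + 11\right) \left(148 + 45\right) \right)} = 1^{4} - \left(\left(195 + 11\right) \left(148 + 45\right) - 171\right)^{2} = 1 - \left(206 \cdot 193 - 171\right)^{2} = 1 - \left(39758 - 171\right)^{2} = 1 - 39587^{2} = 1 - 1567130569 = -1567130568$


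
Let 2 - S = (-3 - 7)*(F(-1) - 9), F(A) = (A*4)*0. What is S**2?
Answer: 7744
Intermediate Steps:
F(A) = 0 (F(A) = (4*A)*0 = 0)
S = -88 (S = 2 - (-3 - 7)*(0 - 9) = 2 - (-10)*(-9) = 2 - 1*90 = 2 - 90 = -88)
S**2 = (-88)**2 = 7744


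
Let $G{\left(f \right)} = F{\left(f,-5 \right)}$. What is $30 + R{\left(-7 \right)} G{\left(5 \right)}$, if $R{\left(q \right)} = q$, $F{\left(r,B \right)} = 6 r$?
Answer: $-180$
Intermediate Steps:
$G{\left(f \right)} = 6 f$
$30 + R{\left(-7 \right)} G{\left(5 \right)} = 30 - 7 \cdot 6 \cdot 5 = 30 - 210 = -180$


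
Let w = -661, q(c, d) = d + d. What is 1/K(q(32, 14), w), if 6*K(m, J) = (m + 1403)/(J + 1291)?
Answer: 140/53 ≈ 2.6415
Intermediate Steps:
q(c, d) = 2*d
K(m, J) = (1403 + m)/(6*(1291 + J)) (K(m, J) = ((m + 1403)/(J + 1291))/6 = ((1403 + m)/(1291 + J))/6 = (1403 + m)/(6*(1291 + J)))
1/K(q(32, 14), w) = 1/((1403 + 2*14)/(6*(1291 - 661))) = 1/((⅙)*(1403 + 28)/630) = 1/((⅙)*(1/630)*1431) = 1/(53/140) = 140/53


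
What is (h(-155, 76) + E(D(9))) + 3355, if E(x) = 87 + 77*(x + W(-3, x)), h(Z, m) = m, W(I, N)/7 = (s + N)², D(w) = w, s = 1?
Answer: 58111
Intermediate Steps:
W(I, N) = 7*(1 + N)²
E(x) = 87 + 77*x + 539*(1 + x)² (E(x) = 87 + 77*(x + 7*(1 + x)²) = 87 + (77*x + 539*(1 + x)²) = 87 + 77*x + 539*(1 + x)²)
(h(-155, 76) + E(D(9))) + 3355 = (76 + (626 + 539*9² + 1155*9)) + 3355 = (76 + (626 + 539*81 + 10395)) + 3355 = (76 + (626 + 43659 + 10395)) + 3355 = (76 + 54680) + 3355 = 54756 + 3355 = 58111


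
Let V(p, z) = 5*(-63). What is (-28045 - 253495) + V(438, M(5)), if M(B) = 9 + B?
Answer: -281855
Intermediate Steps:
V(p, z) = -315
(-28045 - 253495) + V(438, M(5)) = (-28045 - 253495) - 315 = -281540 - 315 = -281855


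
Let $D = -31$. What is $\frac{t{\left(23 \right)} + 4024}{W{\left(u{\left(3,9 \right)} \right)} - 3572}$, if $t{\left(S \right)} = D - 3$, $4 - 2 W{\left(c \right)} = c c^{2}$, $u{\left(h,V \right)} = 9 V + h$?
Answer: $- \frac{95}{7141} \approx -0.013303$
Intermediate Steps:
$u{\left(h,V \right)} = h + 9 V$
$W{\left(c \right)} = 2 - \frac{c^{3}}{2}$ ($W{\left(c \right)} = 2 - \frac{c c^{2}}{2} = 2 - \frac{c^{3}}{2}$)
$t{\left(S \right)} = -34$ ($t{\left(S \right)} = -31 - 3 = -34$)
$\frac{t{\left(23 \right)} + 4024}{W{\left(u{\left(3,9 \right)} \right)} - 3572} = \frac{-34 + 4024}{\left(2 - \frac{\left(3 + 9 \cdot 9\right)^{3}}{2}\right) - 3572} = \frac{3990}{\left(2 - \frac{\left(3 + 81\right)^{3}}{2}\right) - 3572} = \frac{3990}{\left(2 - \frac{84^{3}}{2}\right) - 3572} = \frac{3990}{\left(2 - 296352\right) - 3572} = \frac{3990}{-296350 - 3572} = \frac{3990}{-299922} = 3990 \left(- \frac{1}{299922}\right) = - \frac{95}{7141}$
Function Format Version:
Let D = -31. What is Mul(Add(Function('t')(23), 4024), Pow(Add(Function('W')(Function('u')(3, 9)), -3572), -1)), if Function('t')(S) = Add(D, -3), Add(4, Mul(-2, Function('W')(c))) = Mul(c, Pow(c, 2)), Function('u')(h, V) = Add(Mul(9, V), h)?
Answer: Rational(-95, 7141) ≈ -0.013303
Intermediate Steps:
Function('u')(h, V) = Add(h, Mul(9, V))
Function('W')(c) = Add(2, Mul(Rational(-1, 2), Pow(c, 3))) (Function('W')(c) = Add(2, Mul(Rational(-1, 2), Mul(c, Pow(c, 2)))) = Add(2, Mul(Rational(-1, 2), Pow(c, 3))))
Function('t')(S) = -34 (Function('t')(S) = Add(-31, -3) = -34)
Mul(Add(Function('t')(23), 4024), Pow(Add(Function('W')(Function('u')(3, 9)), -3572), -1)) = Mul(Add(-34, 4024), Pow(Add(Add(2, Mul(Rational(-1, 2), Pow(Add(3, Mul(9, 9)), 3))), -3572), -1)) = Mul(3990, Pow(Add(Add(2, Mul(Rational(-1, 2), Pow(Add(3, 81), 3))), -3572), -1)) = Mul(3990, Pow(Add(Add(2, Mul(Rational(-1, 2), Pow(84, 3))), -3572), -1)) = Mul(3990, Pow(Add(Add(2, Mul(Rational(-1, 2), 592704)), -3572), -1)) = Mul(3990, Pow(Add(Add(2, -296352), -3572), -1)) = Mul(3990, Pow(Add(-296350, -3572), -1)) = Mul(3990, Pow(-299922, -1)) = Mul(3990, Rational(-1, 299922)) = Rational(-95, 7141)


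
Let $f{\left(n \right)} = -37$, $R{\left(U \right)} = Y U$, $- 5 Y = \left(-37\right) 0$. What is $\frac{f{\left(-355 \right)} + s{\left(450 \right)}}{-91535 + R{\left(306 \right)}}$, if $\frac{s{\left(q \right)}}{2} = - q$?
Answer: $\frac{937}{91535} \approx 0.010237$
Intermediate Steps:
$Y = 0$ ($Y = - \frac{\left(-37\right) 0}{5} = \left(- \frac{1}{5}\right) 0 = 0$)
$s{\left(q \right)} = - 2 q$ ($s{\left(q \right)} = 2 \left(- q\right) = - 2 q$)
$R{\left(U \right)} = 0$ ($R{\left(U \right)} = 0 U = 0$)
$\frac{f{\left(-355 \right)} + s{\left(450 \right)}}{-91535 + R{\left(306 \right)}} = \frac{-37 - 900}{-91535 + 0} = \frac{-37 - 900}{-91535} = \left(-937\right) \left(- \frac{1}{91535}\right) = \frac{937}{91535}$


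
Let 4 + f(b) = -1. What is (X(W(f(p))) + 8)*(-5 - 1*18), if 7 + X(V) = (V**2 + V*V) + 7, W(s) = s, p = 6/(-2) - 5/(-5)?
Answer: -1334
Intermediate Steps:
p = -2 (p = 6*(-1/2) - 5*(-1/5) = -3 + 1 = -2)
f(b) = -5 (f(b) = -4 - 1 = -5)
X(V) = 2*V**2 (X(V) = -7 + ((V**2 + V*V) + 7) = -7 + ((V**2 + V**2) + 7) = -7 + (2*V**2 + 7) = -7 + (7 + 2*V**2) = 2*V**2)
(X(W(f(p))) + 8)*(-5 - 1*18) = (2*(-5)**2 + 8)*(-5 - 1*18) = (2*25 + 8)*(-5 - 18) = (50 + 8)*(-23) = 58*(-23) = -1334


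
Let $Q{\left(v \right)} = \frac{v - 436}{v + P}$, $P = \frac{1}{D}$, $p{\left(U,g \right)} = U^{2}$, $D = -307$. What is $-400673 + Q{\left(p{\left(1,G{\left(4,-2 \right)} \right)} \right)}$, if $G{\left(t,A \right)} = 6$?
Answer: $- \frac{40913161}{102} \approx -4.0111 \cdot 10^{5}$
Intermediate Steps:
$P = - \frac{1}{307}$ ($P = \frac{1}{-307} = - \frac{1}{307} \approx -0.0032573$)
$Q{\left(v \right)} = \frac{-436 + v}{- \frac{1}{307} + v}$ ($Q{\left(v \right)} = \frac{v - 436}{v - \frac{1}{307}} = \frac{-436 + v}{- \frac{1}{307} + v}$)
$-400673 + Q{\left(p{\left(1,G{\left(4,-2 \right)} \right)} \right)} = -400673 + \frac{307 \left(-436 + 1^{2}\right)}{-1 + 307 \cdot 1^{2}} = -400673 + \frac{307 \left(-436 + 1\right)}{-1 + 307 \cdot 1} = -400673 + 307 \frac{1}{-1 + 307} \left(-435\right) = -400673 + 307 \cdot \frac{1}{306} \left(-435\right) = -400673 - \frac{44515}{102} = - \frac{40913161}{102}$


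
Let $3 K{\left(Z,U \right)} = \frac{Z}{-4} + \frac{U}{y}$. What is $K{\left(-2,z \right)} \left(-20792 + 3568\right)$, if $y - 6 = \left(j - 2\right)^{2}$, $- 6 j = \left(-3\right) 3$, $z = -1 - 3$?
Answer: $\frac{60284}{75} \approx 803.79$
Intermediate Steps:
$z = -4$
$j = \frac{3}{2}$ ($j = - \frac{\left(-3\right) 3}{6} = \left(- \frac{1}{6}\right) \left(-9\right) = \frac{3}{2} \approx 1.5$)
$y = \frac{25}{4}$ ($y = 6 + \left(\frac{3}{2} - 2\right)^{2} = 6 + \left(- \frac{1}{2}\right)^{2} = 6 + \frac{1}{4} = \frac{25}{4} \approx 6.25$)
$K{\left(Z,U \right)} = - \frac{Z}{12} + \frac{4 U}{75}$ ($K{\left(Z,U \right)} = \frac{\frac{Z}{-4} + \frac{U}{\frac{25}{4}}}{3} = \frac{Z \left(- \frac{1}{4}\right) + U \frac{4}{25}}{3} = \frac{- \frac{Z}{4} + \frac{4 U}{25}}{3} = - \frac{Z}{12} + \frac{4 U}{75}$)
$K{\left(-2,z \right)} \left(-20792 + 3568\right) = \left(\left(- \frac{1}{12}\right) \left(-2\right) + \frac{4}{75} \left(-4\right)\right) \left(-20792 + 3568\right) = \left(\frac{1}{6} - \frac{16}{75}\right) \left(-17224\right) = \left(- \frac{7}{150}\right) \left(-17224\right) = \frac{60284}{75}$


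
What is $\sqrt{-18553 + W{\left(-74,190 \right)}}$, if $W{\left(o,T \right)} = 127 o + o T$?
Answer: $i \sqrt{42011} \approx 204.97 i$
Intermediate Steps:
$W{\left(o,T \right)} = 127 o + T o$
$\sqrt{-18553 + W{\left(-74,190 \right)}} = \sqrt{-18553 - 74 \left(127 + 190\right)} = \sqrt{-18553 - 23458} = \sqrt{-42011} = i \sqrt{42011}$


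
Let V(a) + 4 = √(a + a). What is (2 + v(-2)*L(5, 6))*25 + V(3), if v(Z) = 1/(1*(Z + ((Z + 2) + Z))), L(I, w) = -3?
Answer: 259/4 + √6 ≈ 67.199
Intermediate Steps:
v(Z) = 1/(2 + 3*Z) (v(Z) = 1/(1*(Z + ((2 + Z) + Z))) = 1/(1*(Z + (2 + 2*Z))) = 1/(1*(2 + 3*Z)) = 1/(2 + 3*Z))
V(a) = -4 + √2*√a (V(a) = -4 + √(a + a) = -4 + √(2*a) = -4 + √2*√a)
(2 + v(-2)*L(5, 6))*25 + V(3) = (2 - 3/(2 + 3*(-2)))*25 + (-4 + √2*√3) = (2 - 3/(2 - 6))*25 + (-4 + √6) = (2 - 3/(-4))*25 + (-4 + √6) = (2 - ¼*(-3))*25 + (-4 + √6) = (2 + ¾)*25 + (-4 + √6) = (11/4)*25 + (-4 + √6) = 275/4 + (-4 + √6) = 259/4 + √6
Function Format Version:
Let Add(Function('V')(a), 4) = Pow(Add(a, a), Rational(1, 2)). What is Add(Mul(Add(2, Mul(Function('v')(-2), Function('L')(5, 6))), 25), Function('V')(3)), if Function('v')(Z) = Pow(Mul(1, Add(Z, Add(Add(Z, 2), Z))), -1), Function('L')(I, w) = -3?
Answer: Add(Rational(259, 4), Pow(6, Rational(1, 2))) ≈ 67.199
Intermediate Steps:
Function('v')(Z) = Pow(Add(2, Mul(3, Z)), -1) (Function('v')(Z) = Pow(Mul(1, Add(Z, Add(Add(2, Z), Z))), -1) = Pow(Mul(1, Add(Z, Add(2, Mul(2, Z)))), -1) = Pow(Mul(1, Add(2, Mul(3, Z))), -1) = Pow(Add(2, Mul(3, Z)), -1))
Function('V')(a) = Add(-4, Mul(Pow(2, Rational(1, 2)), Pow(a, Rational(1, 2)))) (Function('V')(a) = Add(-4, Pow(Add(a, a), Rational(1, 2))) = Add(-4, Pow(Mul(2, a), Rational(1, 2))) = Add(-4, Mul(Pow(2, Rational(1, 2)), Pow(a, Rational(1, 2)))))
Add(Mul(Add(2, Mul(Function('v')(-2), Function('L')(5, 6))), 25), Function('V')(3)) = Add(Mul(Add(2, Mul(Pow(Add(2, Mul(3, -2)), -1), -3)), 25), Add(-4, Mul(Pow(2, Rational(1, 2)), Pow(3, Rational(1, 2))))) = Add(Mul(Add(2, Mul(Pow(Add(2, -6), -1), -3)), 25), Add(-4, Pow(6, Rational(1, 2)))) = Add(Mul(Add(2, Mul(Pow(-4, -1), -3)), 25), Add(-4, Pow(6, Rational(1, 2)))) = Add(Mul(Add(2, Mul(Rational(-1, 4), -3)), 25), Add(-4, Pow(6, Rational(1, 2)))) = Add(Mul(Add(2, Rational(3, 4)), 25), Add(-4, Pow(6, Rational(1, 2)))) = Add(Mul(Rational(11, 4), 25), Add(-4, Pow(6, Rational(1, 2)))) = Add(Rational(275, 4), Add(-4, Pow(6, Rational(1, 2)))) = Add(Rational(259, 4), Pow(6, Rational(1, 2)))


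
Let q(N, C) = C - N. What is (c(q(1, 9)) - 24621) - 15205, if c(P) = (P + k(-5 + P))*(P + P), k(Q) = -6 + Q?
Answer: -39746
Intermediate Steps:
c(P) = 2*P*(-11 + 2*P) (c(P) = (P + (-6 + (-5 + P)))*(P + P) = (P + (-11 + P))*(2*P) = (-11 + 2*P)*(2*P) = 2*P*(-11 + 2*P))
(c(q(1, 9)) - 24621) - 15205 = (2*(9 - 1*1)*(-11 + 2*(9 - 1*1)) - 24621) - 15205 = (2*(9 - 1)*(-11 + 2*(9 - 1)) - 24621) - 15205 = (2*8*(-11 + 2*8) - 24621) - 15205 = (2*8*(-11 + 16) - 24621) - 15205 = (2*8*5 - 24621) - 15205 = (80 - 24621) - 15205 = -24541 - 15205 = -39746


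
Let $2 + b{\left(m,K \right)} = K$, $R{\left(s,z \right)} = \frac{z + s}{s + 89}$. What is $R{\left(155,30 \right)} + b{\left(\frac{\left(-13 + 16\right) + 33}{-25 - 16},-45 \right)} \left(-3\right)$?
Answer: $\frac{34589}{244} \approx 141.76$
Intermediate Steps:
$R{\left(s,z \right)} = \frac{s + z}{89 + s}$
$b{\left(m,K \right)} = -2 + K$
$R{\left(155,30 \right)} + b{\left(\frac{\left(-13 + 16\right) + 33}{-25 - 16},-45 \right)} \left(-3\right) = \frac{155 + 30}{89 + 155} + \left(-2 - 45\right) \left(-3\right) = \frac{1}{244} \cdot 185 - -141 = \frac{1}{244} \cdot 185 + 141 = \frac{185}{244} + 141 = \frac{34589}{244}$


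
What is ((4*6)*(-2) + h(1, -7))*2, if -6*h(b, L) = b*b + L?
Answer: -94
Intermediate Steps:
h(b, L) = -L/6 - b**2/6 (h(b, L) = -(b*b + L)/6 = -(b**2 + L)/6 = -(L + b**2)/6 = -L/6 - b**2/6)
((4*6)*(-2) + h(1, -7))*2 = ((4*6)*(-2) + (-1/6*(-7) - 1/6*1**2))*2 = (24*(-2) + (7/6 - 1/6*1))*2 = (-48 + (7/6 - 1/6))*2 = (-48 + 1)*2 = -47*2 = -94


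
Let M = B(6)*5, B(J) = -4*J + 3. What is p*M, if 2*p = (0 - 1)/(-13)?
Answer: -105/26 ≈ -4.0385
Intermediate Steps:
B(J) = 3 - 4*J
M = -105 (M = (3 - 4*6)*5 = (3 - 24)*5 = -21*5 = -105)
p = 1/26 (p = ((0 - 1)/(-13))/2 = (-1*(-1/13))/2 = (½)*(1/13) = 1/26 ≈ 0.038462)
p*M = (1/26)*(-105) = -105/26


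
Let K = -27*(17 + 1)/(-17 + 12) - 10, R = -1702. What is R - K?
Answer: -8946/5 ≈ -1789.2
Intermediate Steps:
K = 436/5 (K = -486/(-5) - 10 = -486*(-1)/5 - 10 = -27*(-18/5) - 10 = 486/5 - 10 = 436/5 ≈ 87.200)
R - K = -1702 - 1*436/5 = -1702 - 436/5 = -8946/5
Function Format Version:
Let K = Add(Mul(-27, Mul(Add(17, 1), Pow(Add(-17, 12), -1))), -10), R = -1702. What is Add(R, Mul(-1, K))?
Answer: Rational(-8946, 5) ≈ -1789.2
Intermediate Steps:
K = Rational(436, 5) (K = Add(Mul(-27, Mul(18, Pow(-5, -1))), -10) = Add(Mul(-27, Mul(18, Rational(-1, 5))), -10) = Add(Mul(-27, Rational(-18, 5)), -10) = Add(Rational(486, 5), -10) = Rational(436, 5) ≈ 87.200)
Add(R, Mul(-1, K)) = Add(-1702, Mul(-1, Rational(436, 5))) = Add(-1702, Rational(-436, 5)) = Rational(-8946, 5)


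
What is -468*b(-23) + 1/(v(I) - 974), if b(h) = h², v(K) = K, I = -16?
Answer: -245096281/990 ≈ -2.4757e+5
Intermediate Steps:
-468*b(-23) + 1/(v(I) - 974) = -468*(-23)² + 1/(-16 - 974) = -468*529 + 1/(-990) = -247572 - 1/990 = -245096281/990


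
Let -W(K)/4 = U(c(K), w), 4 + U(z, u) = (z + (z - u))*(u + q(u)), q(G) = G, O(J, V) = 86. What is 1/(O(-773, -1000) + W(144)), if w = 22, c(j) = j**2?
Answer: -1/7295098 ≈ -1.3708e-7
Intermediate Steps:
U(z, u) = -4 + 2*u*(-u + 2*z) (U(z, u) = -4 + (z + (z - u))*(u + u) = -4 + (-u + 2*z)*(2*u) = -4 + 2*u*(-u + 2*z))
W(K) = 3888 - 352*K**2 (W(K) = -4*(-4 - 2*22**2 + 4*22*K**2) = -4*(-4 - 2*484 + 88*K**2) = -4*(-4 - 968 + 88*K**2) = -4*(-972 + 88*K**2) = 3888 - 352*K**2)
1/(O(-773, -1000) + W(144)) = 1/(86 + (3888 - 352*144**2)) = 1/(86 + (3888 - 352*20736)) = 1/(86 + (3888 - 7299072)) = 1/(86 - 7295184) = 1/(-7295098) = -1/7295098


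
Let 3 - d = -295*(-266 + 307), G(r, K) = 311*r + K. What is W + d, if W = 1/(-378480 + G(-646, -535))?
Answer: 7015884257/579921 ≈ 12098.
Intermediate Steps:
G(r, K) = K + 311*r
W = -1/579921 (W = 1/(-378480 + (-535 + 311*(-646))) = 1/(-378480 + (-535 - 200906)) = 1/(-378480 - 201441) = 1/(-579921) = -1/579921 ≈ -1.7244e-6)
d = 12098 (d = 3 - (-295)*(-266 + 307) = 3 - (-295)*41 = 3 - 1*(-12095) = 3 + 12095 = 12098)
W + d = -1/579921 + 12098 = 7015884257/579921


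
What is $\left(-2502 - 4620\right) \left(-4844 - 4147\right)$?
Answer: $64033902$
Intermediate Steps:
$\left(-2502 - 4620\right) \left(-4844 - 4147\right) = \left(-7122\right) \left(-8991\right) = 64033902$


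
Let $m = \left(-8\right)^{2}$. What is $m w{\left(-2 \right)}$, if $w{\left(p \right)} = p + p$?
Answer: $-256$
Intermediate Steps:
$m = 64$
$w{\left(p \right)} = 2 p$
$m w{\left(-2 \right)} = 64 \cdot 2 \left(-2\right) = 64 \left(-4\right) = -256$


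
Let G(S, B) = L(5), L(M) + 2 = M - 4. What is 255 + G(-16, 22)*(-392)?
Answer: 647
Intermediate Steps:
L(M) = -6 + M (L(M) = -2 + (M - 4) = -2 + (-4 + M) = -6 + M)
G(S, B) = -1 (G(S, B) = -6 + 5 = -1)
255 + G(-16, 22)*(-392) = 255 - 1*(-392) = 255 + 392 = 647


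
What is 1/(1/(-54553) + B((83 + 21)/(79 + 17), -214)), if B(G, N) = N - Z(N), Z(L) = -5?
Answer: -54553/11401578 ≈ -0.0047847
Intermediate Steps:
B(G, N) = 5 + N (B(G, N) = N - 1*(-5) = N + 5 = 5 + N)
1/(1/(-54553) + B((83 + 21)/(79 + 17), -214)) = 1/(1/(-54553) + (5 - 214)) = 1/(-1/54553 - 209) = 1/(-11401578/54553) = -54553/11401578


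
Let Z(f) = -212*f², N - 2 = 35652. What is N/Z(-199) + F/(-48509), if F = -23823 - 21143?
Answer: 187889278053/203626520354 ≈ 0.92272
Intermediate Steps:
N = 35654 (N = 2 + 35652 = 35654)
F = -44966
N/Z(-199) + F/(-48509) = 35654/((-212*(-199)²)) - 44966/(-48509) = 35654/((-212*39601)) - 44966*(-1/48509) = 35654/(-8395412) + 44966/48509 = 35654*(-1/8395412) + 44966/48509 = -17827/4197706 + 44966/48509 = 187889278053/203626520354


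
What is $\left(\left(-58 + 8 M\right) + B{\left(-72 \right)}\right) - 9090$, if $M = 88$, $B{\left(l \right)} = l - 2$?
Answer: $-8518$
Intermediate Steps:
$B{\left(l \right)} = -2 + l$ ($B{\left(l \right)} = l - 2 = -2 + l$)
$\left(\left(-58 + 8 M\right) + B{\left(-72 \right)}\right) - 9090 = \left(\left(-58 + 8 \cdot 88\right) - 74\right) - 9090 = \left(\left(-58 + 704\right) - 74\right) - 9090 = \left(646 - 74\right) - 9090 = 572 - 9090 = -8518$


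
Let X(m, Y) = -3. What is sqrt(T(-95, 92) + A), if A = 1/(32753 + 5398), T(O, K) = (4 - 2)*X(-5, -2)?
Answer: I*sqrt(107814255)/4239 ≈ 2.4495*I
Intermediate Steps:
T(O, K) = -6 (T(O, K) = (4 - 2)*(-3) = 2*(-3) = -6)
A = 1/38151 ≈ 2.6212e-5
sqrt(T(-95, 92) + A) = sqrt(-6 + 1/38151) = sqrt(-228905/38151) = I*sqrt(107814255)/4239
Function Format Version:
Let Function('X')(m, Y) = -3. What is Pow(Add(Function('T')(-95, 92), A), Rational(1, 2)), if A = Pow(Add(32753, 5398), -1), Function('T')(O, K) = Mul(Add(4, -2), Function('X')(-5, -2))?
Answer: Mul(Rational(1, 4239), I, Pow(107814255, Rational(1, 2))) ≈ Mul(2.4495, I)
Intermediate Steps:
Function('T')(O, K) = -6 (Function('T')(O, K) = Mul(Add(4, -2), -3) = Mul(2, -3) = -6)
A = Rational(1, 38151) (A = Pow(38151, -1) = Rational(1, 38151) ≈ 2.6212e-5)
Pow(Add(Function('T')(-95, 92), A), Rational(1, 2)) = Pow(Add(-6, Rational(1, 38151)), Rational(1, 2)) = Pow(Rational(-228905, 38151), Rational(1, 2)) = Mul(Rational(1, 4239), I, Pow(107814255, Rational(1, 2)))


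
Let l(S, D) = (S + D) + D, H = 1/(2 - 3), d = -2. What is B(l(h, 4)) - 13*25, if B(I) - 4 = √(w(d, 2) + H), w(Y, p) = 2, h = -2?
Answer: -320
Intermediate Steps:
H = -1 (H = 1/(-1) = -1)
l(S, D) = S + 2*D (l(S, D) = (D + S) + D = S + 2*D)
B(I) = 5 (B(I) = 4 + √(2 - 1) = 4 + √1 = 4 + 1 = 5)
B(l(h, 4)) - 13*25 = 5 - 13*25 = 5 - 325 = -320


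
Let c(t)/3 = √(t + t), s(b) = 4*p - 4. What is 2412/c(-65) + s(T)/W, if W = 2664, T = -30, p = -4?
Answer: -5/666 - 402*I*√130/65 ≈ -0.0075075 - 70.516*I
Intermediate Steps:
s(b) = -20 (s(b) = 4*(-4) - 4 = -16 - 4 = -20)
c(t) = 3*√2*√t (c(t) = 3*√(t + t) = 3*√(2*t) = 3*(√2*√t) = 3*√2*√t)
2412/c(-65) + s(T)/W = 2412/((3*√2*√(-65))) - 20/2664 = 2412/((3*√2*(I*√65))) - 20*1/2664 = 2412/((3*I*√130)) - 5/666 = 2412*(-I*√130/390) - 5/666 = -402*I*√130/65 - 5/666 = -5/666 - 402*I*√130/65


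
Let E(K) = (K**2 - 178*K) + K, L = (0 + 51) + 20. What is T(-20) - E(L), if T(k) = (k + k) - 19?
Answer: 7467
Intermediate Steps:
T(k) = -19 + 2*k (T(k) = 2*k - 19 = -19 + 2*k)
L = 71 (L = 51 + 20 = 71)
E(K) = K**2 - 177*K
T(-20) - E(L) = (-19 + 2*(-20)) - 71*(-177 + 71) = (-19 - 40) - 71*(-106) = -59 - 1*(-7526) = -59 + 7526 = 7467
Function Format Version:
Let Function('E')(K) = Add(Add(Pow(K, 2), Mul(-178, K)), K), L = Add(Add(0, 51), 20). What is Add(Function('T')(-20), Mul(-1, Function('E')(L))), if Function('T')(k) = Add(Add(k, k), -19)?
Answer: 7467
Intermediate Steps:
Function('T')(k) = Add(-19, Mul(2, k)) (Function('T')(k) = Add(Mul(2, k), -19) = Add(-19, Mul(2, k)))
L = 71 (L = Add(51, 20) = 71)
Function('E')(K) = Add(Pow(K, 2), Mul(-177, K))
Add(Function('T')(-20), Mul(-1, Function('E')(L))) = Add(Add(-19, Mul(2, -20)), Mul(-1, Mul(71, Add(-177, 71)))) = Add(Add(-19, -40), Mul(-1, Mul(71, -106))) = Add(-59, Mul(-1, -7526)) = Add(-59, 7526) = 7467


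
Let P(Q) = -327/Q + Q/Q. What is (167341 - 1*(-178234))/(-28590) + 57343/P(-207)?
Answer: 5652979859/254451 ≈ 22216.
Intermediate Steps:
P(Q) = 1 - 327/Q (P(Q) = -327/Q + 1 = 1 - 327/Q)
(167341 - 1*(-178234))/(-28590) + 57343/P(-207) = (167341 - 1*(-178234))/(-28590) + 57343/(((-327 - 207)/(-207))) = (167341 + 178234)*(-1/28590) + 57343/((-1/207*(-534))) = 345575*(-1/28590) + 57343/(178/69) = -69115/5718 + 57343*(69/178) = -69115/5718 + 3956667/178 = 5652979859/254451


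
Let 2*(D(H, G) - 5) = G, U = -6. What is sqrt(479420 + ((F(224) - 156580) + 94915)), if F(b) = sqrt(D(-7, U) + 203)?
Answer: sqrt(417755 + sqrt(205)) ≈ 646.35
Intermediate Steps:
D(H, G) = 5 + G/2
F(b) = sqrt(205) (F(b) = sqrt((5 + (1/2)*(-6)) + 203) = sqrt((5 - 3) + 203) = sqrt(2 + 203) = sqrt(205))
sqrt(479420 + ((F(224) - 156580) + 94915)) = sqrt(479420 + ((sqrt(205) - 156580) + 94915)) = sqrt(479420 + ((-156580 + sqrt(205)) + 94915)) = sqrt(479420 + (-61665 + sqrt(205))) = sqrt(417755 + sqrt(205))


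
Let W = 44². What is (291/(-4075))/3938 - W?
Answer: -31067669891/16047350 ≈ -1936.0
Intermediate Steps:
W = 1936
(291/(-4075))/3938 - W = (291/(-4075))/3938 - 1*1936 = (291*(-1/4075))*(1/3938) - 1936 = -291/4075*1/3938 - 1936 = -291/16047350 - 1936 = -31067669891/16047350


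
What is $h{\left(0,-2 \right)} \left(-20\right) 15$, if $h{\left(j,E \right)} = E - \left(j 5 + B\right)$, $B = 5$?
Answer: $2100$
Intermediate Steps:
$h{\left(j,E \right)} = -5 + E - 5 j$ ($h{\left(j,E \right)} = E - \left(j 5 + 5\right) = E - \left(5 j + 5\right) = E - \left(5 + 5 j\right) = -5 + E - 5 j$)
$h{\left(0,-2 \right)} \left(-20\right) 15 = \left(-5 - 2 - 0\right) \left(-20\right) 15 = \left(-5 - 2 + 0\right) \left(-20\right) 15 = \left(-7\right) \left(-20\right) 15 = 140 \cdot 15 = 2100$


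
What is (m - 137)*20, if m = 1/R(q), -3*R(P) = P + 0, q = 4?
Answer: -2755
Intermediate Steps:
R(P) = -P/3 (R(P) = -(P + 0)/3 = -P/3)
m = -¾ (m = 1/(-⅓*4) = 1/(-4/3) = -¾ ≈ -0.75000)
(m - 137)*20 = (-¾ - 137)*20 = -551/4*20 = -2755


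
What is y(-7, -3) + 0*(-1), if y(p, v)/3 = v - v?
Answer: 0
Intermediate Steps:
y(p, v) = 0 (y(p, v) = 3*(v - v) = 3*0 = 0)
y(-7, -3) + 0*(-1) = 0 + 0*(-1) = 0 + 0 = 0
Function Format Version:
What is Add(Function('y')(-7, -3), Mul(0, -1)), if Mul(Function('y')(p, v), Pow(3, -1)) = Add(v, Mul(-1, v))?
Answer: 0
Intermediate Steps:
Function('y')(p, v) = 0 (Function('y')(p, v) = Mul(3, Add(v, Mul(-1, v))) = Mul(3, 0) = 0)
Add(Function('y')(-7, -3), Mul(0, -1)) = Add(0, Mul(0, -1)) = Add(0, 0) = 0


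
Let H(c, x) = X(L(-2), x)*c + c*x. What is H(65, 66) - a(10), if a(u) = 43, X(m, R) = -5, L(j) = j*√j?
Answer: 3922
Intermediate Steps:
L(j) = j^(3/2)
H(c, x) = -5*c + c*x
H(65, 66) - a(10) = 65*(-5 + 66) - 1*43 = 65*61 - 43 = 3965 - 43 = 3922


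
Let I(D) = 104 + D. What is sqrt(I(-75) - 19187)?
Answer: I*sqrt(19158) ≈ 138.41*I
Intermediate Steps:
sqrt(I(-75) - 19187) = sqrt((104 - 75) - 19187) = sqrt(29 - 19187) = sqrt(-19158) = I*sqrt(19158)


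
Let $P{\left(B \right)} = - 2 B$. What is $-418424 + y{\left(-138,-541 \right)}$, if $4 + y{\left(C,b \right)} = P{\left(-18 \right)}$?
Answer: $-418392$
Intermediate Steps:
$y{\left(C,b \right)} = 32$ ($y{\left(C,b \right)} = -4 - -36 = -4 + 36 = 32$)
$-418424 + y{\left(-138,-541 \right)} = -418424 + 32 = -418392$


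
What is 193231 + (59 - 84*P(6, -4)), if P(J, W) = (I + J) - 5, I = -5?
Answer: 193626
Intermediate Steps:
P(J, W) = -10 + J (P(J, W) = (-5 + J) - 5 = -10 + J)
193231 + (59 - 84*P(6, -4)) = 193231 + (59 - 84*(-10 + 6)) = 193231 + (59 - 84*(-4)) = 193231 + (59 + 336) = 193231 + 395 = 193626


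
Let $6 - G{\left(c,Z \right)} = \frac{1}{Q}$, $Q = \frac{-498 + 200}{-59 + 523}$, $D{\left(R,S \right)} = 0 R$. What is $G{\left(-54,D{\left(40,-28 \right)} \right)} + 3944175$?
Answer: $\frac{587683201}{149} \approx 3.9442 \cdot 10^{6}$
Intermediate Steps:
$D{\left(R,S \right)} = 0$
$Q = - \frac{149}{232}$ ($Q = - \frac{298}{464} = \left(-298\right) \frac{1}{464} = - \frac{149}{232} \approx -0.64224$)
$G{\left(c,Z \right)} = \frac{1126}{149}$ ($G{\left(c,Z \right)} = 6 - \frac{1}{- \frac{149}{232}} = 6 - - \frac{232}{149} = 6 + \frac{232}{149} = \frac{1126}{149}$)
$G{\left(-54,D{\left(40,-28 \right)} \right)} + 3944175 = \frac{1126}{149} + 3944175 = \frac{587683201}{149}$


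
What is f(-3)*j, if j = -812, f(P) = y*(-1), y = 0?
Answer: 0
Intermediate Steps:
f(P) = 0 (f(P) = 0*(-1) = 0)
f(-3)*j = 0*(-812) = 0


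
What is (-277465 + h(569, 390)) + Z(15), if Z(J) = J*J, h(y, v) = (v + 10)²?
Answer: -117240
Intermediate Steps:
h(y, v) = (10 + v)²
Z(J) = J²
(-277465 + h(569, 390)) + Z(15) = (-277465 + (10 + 390)²) + 15² = (-277465 + 400²) + 225 = (-277465 + 160000) + 225 = -117465 + 225 = -117240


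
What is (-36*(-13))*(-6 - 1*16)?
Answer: -10296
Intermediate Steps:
(-36*(-13))*(-6 - 1*16) = 468*(-6 - 16) = 468*(-22) = -10296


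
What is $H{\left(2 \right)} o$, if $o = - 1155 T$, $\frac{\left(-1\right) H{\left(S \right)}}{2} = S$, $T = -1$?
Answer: $-4620$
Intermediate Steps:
$H{\left(S \right)} = - 2 S$
$o = 1155$ ($o = \left(-1155\right) \left(-1\right) = 1155$)
$H{\left(2 \right)} o = \left(-2\right) 2 \cdot 1155 = \left(-4\right) 1155 = -4620$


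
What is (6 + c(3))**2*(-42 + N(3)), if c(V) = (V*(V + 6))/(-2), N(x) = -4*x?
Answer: -6075/2 ≈ -3037.5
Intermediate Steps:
c(V) = -V*(6 + V)/2 (c(V) = (V*(6 + V))*(-1/2) = -V*(6 + V)/2)
(6 + c(3))**2*(-42 + N(3)) = (6 - 1/2*3*(6 + 3))**2*(-42 - 4*3) = (6 - 1/2*3*9)**2*(-42 - 12) = (6 - 27/2)**2*(-54) = (-15/2)**2*(-54) = (225/4)*(-54) = -6075/2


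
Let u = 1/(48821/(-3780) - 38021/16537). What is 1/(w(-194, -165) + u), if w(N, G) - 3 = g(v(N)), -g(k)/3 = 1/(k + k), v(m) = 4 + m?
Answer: 361407457660/1063321842951 ≈ 0.33989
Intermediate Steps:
g(k) = -3/(2*k) (g(k) = -3/(k + k) = -3*1/(2*k) = -3/(2*k))
w(N, G) = 3 - 3/(2*(4 + N))
u = -62509860/951072257 (u = 1/(48821*(-1/3780) - 38021*1/16537) = 1/(-48821/3780 - 38021/16537) = 1/(-951072257/62509860) = -62509860/951072257 ≈ -0.065726)
1/(w(-194, -165) + u) = 1/(3*(7 + 2*(-194))/(2*(4 - 194)) - 62509860/951072257) = 1/((3/2)*(7 - 388)/(-190) - 62509860/951072257) = 1/((3/2)*(-1/190)*(-381) - 62509860/951072257) = 1/(1143/380 - 62509860/951072257) = 1/(1063321842951/361407457660) = 361407457660/1063321842951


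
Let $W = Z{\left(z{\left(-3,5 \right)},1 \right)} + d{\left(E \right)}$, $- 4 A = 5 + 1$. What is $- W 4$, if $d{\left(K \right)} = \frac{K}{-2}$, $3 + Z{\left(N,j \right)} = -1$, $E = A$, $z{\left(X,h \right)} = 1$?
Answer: $13$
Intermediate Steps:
$A = - \frac{3}{2}$ ($A = - \frac{5 + 1}{4} = \left(- \frac{1}{4}\right) 6 = - \frac{3}{2} \approx -1.5$)
$E = - \frac{3}{2} \approx -1.5$
$Z{\left(N,j \right)} = -4$ ($Z{\left(N,j \right)} = -3 - 1 = -4$)
$d{\left(K \right)} = - \frac{K}{2}$ ($d{\left(K \right)} = K \left(- \frac{1}{2}\right) = - \frac{K}{2}$)
$W = - \frac{13}{4}$ ($W = -4 - - \frac{3}{4} = -4 + \frac{3}{4} = - \frac{13}{4} \approx -3.25$)
$- W 4 = \left(-1\right) \left(- \frac{13}{4}\right) 4 = \frac{13}{4} \cdot 4 = 13$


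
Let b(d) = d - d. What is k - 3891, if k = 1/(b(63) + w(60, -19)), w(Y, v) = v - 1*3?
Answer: -85603/22 ≈ -3891.0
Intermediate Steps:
w(Y, v) = -3 + v (w(Y, v) = v - 3 = -3 + v)
b(d) = 0
k = -1/22 (k = 1/(0 + (-3 - 19)) = 1/(0 - 22) = 1/(-22) = -1/22 ≈ -0.045455)
k - 3891 = -1/22 - 3891 = -85603/22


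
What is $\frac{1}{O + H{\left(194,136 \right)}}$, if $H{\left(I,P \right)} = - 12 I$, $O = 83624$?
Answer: $\frac{1}{81296} \approx 1.2301 \cdot 10^{-5}$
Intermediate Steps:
$\frac{1}{O + H{\left(194,136 \right)}} = \frac{1}{83624 - 2328} = \frac{1}{81296}$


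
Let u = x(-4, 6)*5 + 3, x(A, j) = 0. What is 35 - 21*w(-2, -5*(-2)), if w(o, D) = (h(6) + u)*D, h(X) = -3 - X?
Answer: 1295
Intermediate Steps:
u = 3 (u = 0*5 + 3 = 0 + 3 = 3)
w(o, D) = -6*D (w(o, D) = ((-3 - 1*6) + 3)*D = ((-3 - 6) + 3)*D = (-9 + 3)*D = -6*D)
35 - 21*w(-2, -5*(-2)) = 35 - (-126)*(-5*(-2)) = 35 - (-126)*10 = 35 - 21*(-60) = 35 + 1260 = 1295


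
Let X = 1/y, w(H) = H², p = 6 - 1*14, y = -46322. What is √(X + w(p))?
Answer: √137326525454/46322 ≈ 8.0000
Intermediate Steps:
p = -8 (p = 6 - 14 = -8)
X = -1/46322 (X = 1/(-46322) = -1/46322 ≈ -2.1588e-5)
√(X + w(p)) = √(-1/46322 + (-8)²) = √(-1/46322 + 64) = √(2964607/46322) = √137326525454/46322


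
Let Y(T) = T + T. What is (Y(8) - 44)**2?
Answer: 784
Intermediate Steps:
Y(T) = 2*T
(Y(8) - 44)**2 = (2*8 - 44)**2 = (16 - 44)**2 = (-28)**2 = 784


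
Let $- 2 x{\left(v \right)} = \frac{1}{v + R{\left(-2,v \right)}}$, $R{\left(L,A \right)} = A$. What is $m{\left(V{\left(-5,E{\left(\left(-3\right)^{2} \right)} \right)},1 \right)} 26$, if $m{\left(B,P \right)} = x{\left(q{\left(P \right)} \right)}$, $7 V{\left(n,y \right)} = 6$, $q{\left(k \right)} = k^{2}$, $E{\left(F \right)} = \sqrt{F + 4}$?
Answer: $- \frac{13}{2} \approx -6.5$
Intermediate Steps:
$E{\left(F \right)} = \sqrt{4 + F}$
$x{\left(v \right)} = - \frac{1}{4 v}$ ($x{\left(v \right)} = - \frac{1}{2 \left(v + v\right)} = - \frac{1}{2 \cdot 2 v} = - \frac{\frac{1}{2} \frac{1}{v}}{2} = - \frac{1}{4 v}$)
$V{\left(n,y \right)} = \frac{6}{7}$ ($V{\left(n,y \right)} = \frac{1}{7} \cdot 6 = \frac{6}{7}$)
$m{\left(B,P \right)} = - \frac{1}{4 P^{2}}$
$m{\left(V{\left(-5,E{\left(\left(-3\right)^{2} \right)} \right)},1 \right)} 26 = - \frac{1}{4 \cdot 1} \cdot 26 = \left(- \frac{1}{4}\right) 1 \cdot 26 = \left(- \frac{1}{4}\right) 26 = - \frac{13}{2}$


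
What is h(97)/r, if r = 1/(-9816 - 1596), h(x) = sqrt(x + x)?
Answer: -11412*sqrt(194) ≈ -1.5895e+5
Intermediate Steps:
h(x) = sqrt(2)*sqrt(x) (h(x) = sqrt(2*x) = sqrt(2)*sqrt(x))
r = -1/11412 (r = 1/(-11412) = -1/11412 ≈ -8.7627e-5)
h(97)/r = (sqrt(2)*sqrt(97))/(-1/11412) = sqrt(194)*(-11412) = -11412*sqrt(194)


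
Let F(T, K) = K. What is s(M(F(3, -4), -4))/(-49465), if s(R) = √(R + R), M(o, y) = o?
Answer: -2*I*√2/49465 ≈ -5.718e-5*I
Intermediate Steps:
s(R) = √2*√R (s(R) = √(2*R) = √2*√R)
s(M(F(3, -4), -4))/(-49465) = (√2*√(-4))/(-49465) = (√2*(2*I))*(-1/49465) = (2*I*√2)*(-1/49465) = -2*I*√2/49465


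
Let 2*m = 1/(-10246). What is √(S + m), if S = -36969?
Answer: I*√3881024701127/10246 ≈ 192.27*I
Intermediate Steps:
m = -1/20492 (m = (½)/(-10246) = (½)*(-1/10246) = -1/20492 ≈ -4.8800e-5)
√(S + m) = √(-36969 - 1/20492) = √(-757568749/20492) = I*√3881024701127/10246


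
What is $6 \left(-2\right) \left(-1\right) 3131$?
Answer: $37572$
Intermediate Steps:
$6 \left(-2\right) \left(-1\right) 3131 = \left(-12\right) \left(-1\right) 3131 = 12 \cdot 3131 = 37572$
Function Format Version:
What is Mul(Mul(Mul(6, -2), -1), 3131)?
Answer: 37572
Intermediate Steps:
Mul(Mul(Mul(6, -2), -1), 3131) = Mul(Mul(-12, -1), 3131) = Mul(12, 3131) = 37572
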